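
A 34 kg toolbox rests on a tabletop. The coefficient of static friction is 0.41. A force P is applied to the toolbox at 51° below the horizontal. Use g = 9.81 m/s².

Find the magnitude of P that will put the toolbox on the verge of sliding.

P ≈ 440 N

N = m g + P sin α (the push presses the toolbox into the tabletop).
At impending slip, P cos α = μ_s N = μ_s (m g + P sin α).
Solving: P (cos α − μ_s sin α) = μ_s m g → P = 0.41×334/(cos 51° − 0.41 sin 51°) = 137/0.3107 = 440 N.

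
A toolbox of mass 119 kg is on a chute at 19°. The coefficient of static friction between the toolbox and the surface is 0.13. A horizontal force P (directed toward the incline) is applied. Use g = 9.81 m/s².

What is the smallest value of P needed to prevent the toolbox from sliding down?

P_min ≈ 239 N

The toolbox tends to slide down (tan θ > μ_s), so at the point of impending slip friction acts up-slope at its limit: f = μ_s N.
Perpendicular to the incline: N = m g cos θ + P sin θ.
Along the incline: P cos θ + μ_s N = m g sin θ, i.e. P cos θ + μ_s (m g cos θ + P sin θ) = m g sin θ.
Solving, P (cos θ + μ_s sin θ) = m g (sin θ − μ_s cos θ), so P = 1170×0.2027/0.9878 = 239 N.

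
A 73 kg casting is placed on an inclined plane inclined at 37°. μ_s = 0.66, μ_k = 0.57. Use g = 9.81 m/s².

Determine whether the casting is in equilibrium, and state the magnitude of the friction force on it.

f ≈ 326 N

N = m g cos θ = 572 N.
Down-slope weight component: m g sin θ = 431 N.
μ_s N = 377 N.
431 > 377 N, so it slides; kinetic friction f = μ_k N = 0.57×572 = 326 N.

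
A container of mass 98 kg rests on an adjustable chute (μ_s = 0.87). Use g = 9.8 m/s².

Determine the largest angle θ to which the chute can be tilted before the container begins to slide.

θ_max ≈ 41°

At the slip threshold, m g sin θ = μ_s · m g cos θ, so tan θ = μ_s.
θ_max = arctan(0.87) = 41°.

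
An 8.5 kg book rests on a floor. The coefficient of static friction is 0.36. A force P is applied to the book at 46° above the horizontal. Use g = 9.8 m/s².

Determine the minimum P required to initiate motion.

P ≈ 31.4 N

N = m g − P sin α (the pull lifts the book).
At impending slip, P cos α = μ_s N = μ_s (m g − P sin α).
Solving: P (cos α + μ_s sin α) = μ_s m g → P = 0.36×83.3/(cos 46° + 0.36 sin 46°) = 30/0.9536 = 31.4 N.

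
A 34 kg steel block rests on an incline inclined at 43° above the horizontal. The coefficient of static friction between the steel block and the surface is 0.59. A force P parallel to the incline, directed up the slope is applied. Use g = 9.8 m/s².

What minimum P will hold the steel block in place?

P_min ≈ 83.5 N

The steel block tends to slide down (tan θ > μ_s), so at the point of impending slip friction acts up-slope at its limit: f = μ_s N.
P is parallel to the surface, so N = m g cos θ = 244 N.
Along the incline: P + μ_s N = m g sin θ, so P = 227 − 0.59×244 = 83.5 N.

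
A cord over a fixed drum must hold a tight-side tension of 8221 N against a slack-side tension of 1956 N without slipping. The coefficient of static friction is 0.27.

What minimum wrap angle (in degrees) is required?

β_min ≈ 305°

T₂/T₁ = e^{μβ} → β = ln(T₂/T₁)/μ.
β = ln(8221/1956)/0.27 = 1.436/0.27 = 5.318 rad.
In degrees: β = 5.318 × 180/π = 305°.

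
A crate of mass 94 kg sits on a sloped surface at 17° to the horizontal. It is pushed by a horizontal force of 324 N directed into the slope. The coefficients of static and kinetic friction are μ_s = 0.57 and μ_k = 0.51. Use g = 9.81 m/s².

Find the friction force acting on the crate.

f ≈ 40.2 N (down the incline)

The horizontal push has a component P sin θ into the surface, so N = m g cos θ + P sin θ = 881.8 + 94.73 = 976.6 N.
Along the incline, the net driving force (taking up-slope positive) is P cos θ − m g sin θ = 309.8 − 269.6 = 40.24 N, so equilibrium requires friction f = -40.24 N (down-slope).
The limit of static friction is μ_s N = 556.6 N.
|f_req| = 40.24 ≤ 556.6 N → the crate is in equilibrium; friction equals the required value.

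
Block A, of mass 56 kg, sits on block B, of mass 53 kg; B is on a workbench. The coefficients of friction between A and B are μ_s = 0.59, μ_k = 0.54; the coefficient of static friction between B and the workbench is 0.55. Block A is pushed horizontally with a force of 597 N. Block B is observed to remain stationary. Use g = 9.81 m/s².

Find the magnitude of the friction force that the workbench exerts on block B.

Between the blocks, N₁ = m_A g = 549.4 N.
Maximum static friction on A from B: μ_s N₁ = 0.59×549.4 = 324.1 N.
Since P = 597 N > 324.1 N, A slides on B; the A–B friction is kinetic: f₁ = μ_k N₁ = 0.54×549.4 = 297 N.
B experiences an equal 297 N forward from A (third law). B is in equilibrium, so the floor supplies f₂ = 297 N of static friction (limit μ_s(m_A+m_B)g = 588.1 N, not exceeded).

f ≈ 297 N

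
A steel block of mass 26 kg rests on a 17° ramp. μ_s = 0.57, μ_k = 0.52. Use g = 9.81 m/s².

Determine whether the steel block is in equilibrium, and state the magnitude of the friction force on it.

f ≈ 74.6 N

N = m g cos θ = 244 N.
Down-slope weight component: m g sin θ = 74.6 N.
μ_s N = 139 N.
74.6 ≤ 139 N, so it stays put; friction = 74.6 N.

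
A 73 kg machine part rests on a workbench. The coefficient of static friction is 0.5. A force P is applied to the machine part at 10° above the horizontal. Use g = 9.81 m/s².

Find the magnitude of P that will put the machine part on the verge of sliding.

N = m g − P sin α (the pull lifts the machine part).
At impending slip, P cos α = μ_s N = μ_s (m g − P sin α).
Solving: P (cos α + μ_s sin α) = μ_s m g → P = 0.5×716/(cos 10° + 0.5 sin 10°) = 358/1.072 = 334 N.

P ≈ 334 N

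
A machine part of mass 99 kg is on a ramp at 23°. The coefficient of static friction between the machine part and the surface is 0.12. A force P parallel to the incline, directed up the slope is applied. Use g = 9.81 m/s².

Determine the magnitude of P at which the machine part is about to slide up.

P ≈ 487 N

At impending motion up the slope, friction acts down-slope at its limit: f = μ_s N.
P is parallel to the surface, so N = m g cos θ = 894 N.
Along the incline: P = m g sin θ + μ_s N = 379 + 0.12×894 = 487 N.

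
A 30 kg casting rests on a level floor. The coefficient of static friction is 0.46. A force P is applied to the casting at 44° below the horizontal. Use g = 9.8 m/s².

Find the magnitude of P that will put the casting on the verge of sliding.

N = m g + P sin α (the push presses the casting into the level floor).
At impending slip, P cos α = μ_s N = μ_s (m g + P sin α).
Solving: P (cos α − μ_s sin α) = μ_s m g → P = 0.46×294/(cos 44° − 0.46 sin 44°) = 135/0.3998 = 338 N.

P ≈ 338 N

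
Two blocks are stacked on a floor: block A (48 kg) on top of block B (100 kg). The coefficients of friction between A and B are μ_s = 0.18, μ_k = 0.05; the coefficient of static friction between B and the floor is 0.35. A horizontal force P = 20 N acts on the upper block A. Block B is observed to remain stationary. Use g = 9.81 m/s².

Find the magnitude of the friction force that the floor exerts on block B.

Between the blocks, N₁ = m_A g = 470.9 N.
Maximum static friction on A from B: μ_s N₁ = 0.18×470.9 = 84.76 N.
P = 20 N is within that limit, so A and B move together (both at rest); the A–B friction is simply f₁ = P = 20 N.
B experiences an equal 20 N forward from A (third law). B is in equilibrium, so the floor supplies f₂ = 20 N of static friction (limit μ_s(m_A+m_B)g = 508.2 N, not exceeded).

f ≈ 20 N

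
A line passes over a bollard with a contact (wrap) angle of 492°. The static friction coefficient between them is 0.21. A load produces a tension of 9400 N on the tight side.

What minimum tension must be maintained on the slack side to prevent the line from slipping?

T_min ≈ 1550 N

Capstan equation at impending slip: T_tight/T_slack = e^{μβ}.
β = 492° = 8.587 rad; e^{μβ} = e^{0.21×8.587} = 6.069.
T_slack = T_tight / e^{μβ} = 9400 / 6.069 = 1550 N.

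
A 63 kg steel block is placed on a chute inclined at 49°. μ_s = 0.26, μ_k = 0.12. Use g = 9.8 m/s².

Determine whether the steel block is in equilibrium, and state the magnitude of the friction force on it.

N = m g cos θ = 405 N.
Down-slope weight component: m g sin θ = 466 N.
μ_s N = 105 N.
466 > 105 N, so it slides; kinetic friction f = μ_k N = 0.12×405 = 48.6 N.

f ≈ 48.6 N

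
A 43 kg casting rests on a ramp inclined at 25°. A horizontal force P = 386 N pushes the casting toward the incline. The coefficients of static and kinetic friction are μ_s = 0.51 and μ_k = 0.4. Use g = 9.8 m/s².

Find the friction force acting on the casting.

f ≈ 172 N (down the incline)

Resolve perpendicular to the incline: N = m g cos θ + P sin θ = 43×9.8×cos 25° + 386×sin 25° = 545 N.
Along the incline, the net driving force (taking up-slope positive) is P cos θ − m g sin θ = 349.8 − 178.1 = 171.7 N, so equilibrium requires friction f = -171.7 N (down-slope).
Maximum static friction: μ_s N = 0.51 × 545 = 278 N.
|f_req| = 171.7 ≤ 278 N → the casting is in equilibrium; friction equals the required value.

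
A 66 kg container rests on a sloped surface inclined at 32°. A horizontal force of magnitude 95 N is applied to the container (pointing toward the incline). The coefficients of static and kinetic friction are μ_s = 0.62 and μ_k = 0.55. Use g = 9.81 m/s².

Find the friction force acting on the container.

f ≈ 263 N (up the incline)

Resolve perpendicular to the incline: N = m g cos θ + P sin θ = 66×9.81×cos 32° + 95×sin 32° = 599.4 N.
Parallel to the incline: P cos θ − m g sin θ = 80.56 − 343.1 = -262.5 N; the friction needed to balance this is 262.5 N acting up the slope.
The limit of static friction is μ_s N = 371.6 N.
Since 262.5 N is within the 371.6 N limit, the container stays put and friction is exactly 263 N.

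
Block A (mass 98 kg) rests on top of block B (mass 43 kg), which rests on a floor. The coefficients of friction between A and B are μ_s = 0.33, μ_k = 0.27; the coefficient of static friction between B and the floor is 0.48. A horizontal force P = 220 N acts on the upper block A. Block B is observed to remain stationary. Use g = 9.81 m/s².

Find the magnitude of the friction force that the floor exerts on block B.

Normal force at the A–B interface: N₁ = m_A g = 961.4 N.
So the A–B interface can sustain at most μ_s N₁ = 317.3 N of static friction.
Since P = 220 N ≤ 317.3 N, A does not slip on B; friction on A equals P = 220 N.
By Newton's third law B feels 220 N forward from A. With B stationary, the floor's static friction on B balances it: f₂ = 220 N (well within μ_s(m_A+m_B)g = 663.9 N).

f ≈ 220 N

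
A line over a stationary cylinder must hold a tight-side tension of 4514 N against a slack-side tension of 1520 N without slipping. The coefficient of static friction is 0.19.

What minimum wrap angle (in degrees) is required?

T₂/T₁ = e^{μβ} → β = ln(T₂/T₁)/μ.
β = ln(4514/1520)/0.19 = 1.088/0.19 = 5.729 rad.
In degrees: β = 5.729 × 180/π = 328°.

β_min ≈ 328°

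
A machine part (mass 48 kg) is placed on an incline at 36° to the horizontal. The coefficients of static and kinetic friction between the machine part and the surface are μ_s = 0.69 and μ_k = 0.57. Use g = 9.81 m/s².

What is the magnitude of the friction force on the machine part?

Normal force: N = m g cos θ = 48 × 9.81 × cos 36° = 380.9 N.
For equilibrium along the incline, friction must balance the weight component: f = m g sin θ = 276.8 N up the slope.
Maximum static friction available: μ_s N = 0.69 × 380.9 = 262.9 N.
Since |276.8| > 262.9 N, static friction cannot hold it; the machine part slides down the incline and kinetic friction applies: f = μ_k N = 0.57 × 380.9 = 217 N.

f ≈ 217 N (up the incline)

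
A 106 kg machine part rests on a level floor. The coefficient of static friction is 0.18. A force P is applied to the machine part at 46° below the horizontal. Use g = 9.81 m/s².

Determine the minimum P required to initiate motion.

N = m g + P sin α (the push presses the machine part into the level floor).
At impending slip, P cos α = μ_s N = μ_s (m g + P sin α).
Solving: P (cos α − μ_s sin α) = μ_s m g → P = 0.18×1040/(cos 46° − 0.18 sin 46°) = 187/0.5652 = 331 N.

P ≈ 331 N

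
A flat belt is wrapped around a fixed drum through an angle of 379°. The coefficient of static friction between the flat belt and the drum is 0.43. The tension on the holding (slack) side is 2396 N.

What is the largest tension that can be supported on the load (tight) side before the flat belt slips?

At impending slip the capstan equation gives T₂/T₁ = e^{μβ} with β in radians.
β = 379° × π/180 = 6.615 rad.
e^{μβ} = e^{0.43×6.615} = 17.19.
T₂ = T₁ · e^{μβ} = 2396 × 17.19 = 41200 N.

T_max ≈ 41200 N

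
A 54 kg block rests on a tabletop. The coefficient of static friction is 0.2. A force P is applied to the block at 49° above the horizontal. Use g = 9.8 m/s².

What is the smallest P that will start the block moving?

P ≈ 131 N

N = m g − P sin α (the pull lifts the block).
At impending slip, P cos α = μ_s N = μ_s (m g − P sin α).
Solving: P (cos α + μ_s sin α) = μ_s m g → P = 0.2×529/(cos 49° + 0.2 sin 49°) = 106/0.807 = 131 N.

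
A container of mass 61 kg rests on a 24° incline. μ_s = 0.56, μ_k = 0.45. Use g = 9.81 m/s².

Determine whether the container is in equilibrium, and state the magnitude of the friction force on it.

f ≈ 243 N

N = m g cos θ = 547 N.
Down-slope weight component: m g sin θ = 243 N.
μ_s N = 306 N.
243 ≤ 306 N, so it stays put; friction = 243 N.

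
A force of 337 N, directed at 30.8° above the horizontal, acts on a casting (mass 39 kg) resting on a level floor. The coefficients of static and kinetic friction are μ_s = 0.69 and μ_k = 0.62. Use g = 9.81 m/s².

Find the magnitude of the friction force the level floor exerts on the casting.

N = m g − P sin α = 382.6 − 337×sin 30.8° = 210 N.
Horizontally, friction must balance P cos α = 289.5 N.
The static-friction limit is μ_s N = 144.9 N.
289.5 > 144.9 N → the casting slides; f = μ_k N = 0.62×210 = 130 N.

f ≈ 130 N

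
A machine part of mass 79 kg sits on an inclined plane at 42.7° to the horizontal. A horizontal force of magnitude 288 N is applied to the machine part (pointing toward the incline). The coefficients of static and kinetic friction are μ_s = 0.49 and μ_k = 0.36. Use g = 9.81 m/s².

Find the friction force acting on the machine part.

Normal direction: N = m g cos θ + P sin θ = 764.9 N.
Along the incline, the net driving force (taking up-slope positive) is P cos θ − m g sin θ = 211.7 − 525.6 = -313.9 N, so equilibrium requires friction f = 313.9 N (up-slope).
Maximum static friction: μ_s N = 0.49 × 764.9 = 374.8 N.
Since 313.9 N is within the 374.8 N limit, the machine part stays put and friction is exactly 314 N.

f ≈ 314 N (up the incline)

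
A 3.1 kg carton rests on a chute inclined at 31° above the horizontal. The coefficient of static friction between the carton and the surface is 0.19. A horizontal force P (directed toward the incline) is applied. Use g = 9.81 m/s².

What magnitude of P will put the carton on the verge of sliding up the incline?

At impending motion up the slope, friction acts down-slope at its limit: f = μ_s N.
Perpendicular to the incline: N = m g cos θ + P sin θ.
Along the incline: P cos θ = m g sin θ + μ_s N = m g sin θ + μ_s (m g cos θ + P sin θ).
Solving, P (cos θ − μ_s sin θ) = m g (sin θ + μ_s cos θ), so P = 3.1×9.81×(sin 31° + 0.19 cos 31°)/(cos 31° − 0.19 sin 31°) = 30.4×0.6779/0.7593 = 27.2 N.

P ≈ 27.2 N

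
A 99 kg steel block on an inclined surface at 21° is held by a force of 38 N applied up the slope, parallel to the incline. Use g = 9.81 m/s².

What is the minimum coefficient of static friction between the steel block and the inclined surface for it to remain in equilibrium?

μ_s,min ≈ 0.342

N = m g cos θ = 906.7 N.
Friction must make up the shortfall along the incline: f = m g sin θ − P = 348 − 38 = 310 N.
At the threshold f = μ_s N, so μ_s,min = 310/906.7 = 0.342.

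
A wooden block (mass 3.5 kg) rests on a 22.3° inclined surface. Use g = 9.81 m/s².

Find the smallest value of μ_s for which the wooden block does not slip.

At the slip threshold m g sin θ = μ_s m g cos θ, so μ_s,min = tan θ.
μ_s,min = tan 22.3° = 0.41.

μ_s,min ≈ 0.41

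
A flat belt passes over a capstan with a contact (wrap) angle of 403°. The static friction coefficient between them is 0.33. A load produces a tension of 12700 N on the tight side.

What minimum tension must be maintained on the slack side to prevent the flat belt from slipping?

Capstan equation at impending slip: T_tight/T_slack = e^{μβ}.
β = 403° = 7.034 rad; e^{μβ} = e^{0.33×7.034} = 10.19.
T_slack = T_tight / e^{μβ} = 12700 / 10.19 = 1250 N.

T_min ≈ 1250 N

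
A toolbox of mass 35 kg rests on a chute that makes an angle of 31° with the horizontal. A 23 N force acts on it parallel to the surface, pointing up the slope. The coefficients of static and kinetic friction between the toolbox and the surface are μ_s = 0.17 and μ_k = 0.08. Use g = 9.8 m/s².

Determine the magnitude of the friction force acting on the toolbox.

f ≈ 23.5 N (up the incline)

Perpendicular to the surface, N = m g cos θ = 35·9.8·cos 31° = 294 N.
Parallel to the incline, ΣF = 0 gives f = m g sin θ − P = 176.7 − 23 = 153.7 N (up-slope positive).
The static-friction ceiling is μ_s N = 0.17 × 294 = 49.98 N.
|153.7| exceeds 49.98 N, so the toolbox slips down-slope; friction is kinetic, f = μ_k N = 0.08×294 = 23.5 N.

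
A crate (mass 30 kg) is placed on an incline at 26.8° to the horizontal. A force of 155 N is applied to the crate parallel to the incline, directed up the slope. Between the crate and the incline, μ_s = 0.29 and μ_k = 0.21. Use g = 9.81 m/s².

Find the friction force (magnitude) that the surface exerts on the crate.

The normal reaction is N = m g cos θ = 262.7 N.
For equilibrium along the incline the friction force must supply f = m g sin θ − P = 132.7 − 155 = -22.31 N (positive meaning up-slope).
Static friction can supply at most μ_s N = 76.18 N.
Since |-22.31| ≤ 76.18 N, the crate remains in static equilibrium and friction takes exactly the required value.

f ≈ 22.3 N (down the incline)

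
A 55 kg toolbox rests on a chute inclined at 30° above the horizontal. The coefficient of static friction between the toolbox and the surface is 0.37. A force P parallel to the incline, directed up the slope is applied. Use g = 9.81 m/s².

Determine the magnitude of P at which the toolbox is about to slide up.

P ≈ 443 N

At impending motion up the slope, friction acts down-slope at its limit: f = μ_s N.
P is parallel to the surface, so N = m g cos θ = 467 N.
Along the incline: P = m g sin θ + μ_s N = 270 + 0.37×467 = 443 N.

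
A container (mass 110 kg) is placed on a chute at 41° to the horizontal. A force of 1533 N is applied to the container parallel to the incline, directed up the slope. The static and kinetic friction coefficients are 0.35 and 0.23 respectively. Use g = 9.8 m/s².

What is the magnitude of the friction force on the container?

The normal reaction is N = m g cos θ = 813.6 N.
The friction needed for equilibrium is m g sin θ − P = 707.2 − 1533 = -825.8 N, measured positive up-slope.
The static-friction ceiling is μ_s N = 0.35 × 813.6 = 284.8 N.
Since |-825.8| > 284.8 N, static friction cannot hold it; the container slides up the incline and kinetic friction applies: f = μ_k N = 0.23 × 813.6 = 187 N.

f ≈ 187 N (down the incline)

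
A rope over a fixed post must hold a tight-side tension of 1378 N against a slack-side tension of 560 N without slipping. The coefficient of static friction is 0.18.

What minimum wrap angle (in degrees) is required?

T₂/T₁ = e^{μβ} → β = ln(T₂/T₁)/μ.
β = ln(1378/560)/0.18 = 0.9005/0.18 = 5.003 rad.
In degrees: β = 5.003 × 180/π = 287°.

β_min ≈ 287°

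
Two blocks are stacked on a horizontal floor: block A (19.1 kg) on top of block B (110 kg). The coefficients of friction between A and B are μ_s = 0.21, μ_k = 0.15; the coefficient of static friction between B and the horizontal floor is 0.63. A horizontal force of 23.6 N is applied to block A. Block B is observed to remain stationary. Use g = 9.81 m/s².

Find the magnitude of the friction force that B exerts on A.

The normal force B exerts on A is simply A's weight, N₁ = 187.4 N.
So the A–B interface can sustain at most μ_s N₁ = 39.35 N of static friction.
Since P = 23.6 N ≤ 39.35 N, A does not slip on B; friction on A equals P = 23.6 N.
B experiences an equal 23.6 N forward from A (third law). B is in equilibrium, so the floor supplies f₂ = 23.6 N of static friction (limit μ_s(m_A+m_B)g = 797.9 N, not exceeded).

f ≈ 23.6 N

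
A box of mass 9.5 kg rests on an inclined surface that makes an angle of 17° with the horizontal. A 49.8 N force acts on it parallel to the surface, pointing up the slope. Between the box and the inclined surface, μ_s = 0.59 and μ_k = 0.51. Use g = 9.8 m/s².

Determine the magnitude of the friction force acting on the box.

Perpendicular to the surface, N = m g cos θ = 9.5·9.8·cos 17° = 89.03 N.
The friction needed for equilibrium is m g sin θ − P = 27.22 − 49.8 = -22.58 N, measured positive up-slope.
The static-friction ceiling is μ_s N = 0.59 × 89.03 = 52.53 N.
Since |-22.58| ≤ 52.53 N, no slip — friction simply equals what equilibrium demands.

f ≈ 22.6 N (down the incline)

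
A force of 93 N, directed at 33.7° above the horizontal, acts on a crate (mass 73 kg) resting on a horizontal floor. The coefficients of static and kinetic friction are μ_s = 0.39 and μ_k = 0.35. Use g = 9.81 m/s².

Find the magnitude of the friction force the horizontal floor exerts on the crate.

f ≈ 77.4 N

The vertical component of P reduces the normal force: N = m g − P sin α = 716.1 − 51.6 = 664.5 N.
The horizontal driving force is P cos α = 77.37 N, so equilibrium needs friction f = 77.37 N.
The static-friction limit is μ_s N = 259.2 N.
Since 77.37 N does not exceed the limit, the crate stays at rest and f = 77.4 N.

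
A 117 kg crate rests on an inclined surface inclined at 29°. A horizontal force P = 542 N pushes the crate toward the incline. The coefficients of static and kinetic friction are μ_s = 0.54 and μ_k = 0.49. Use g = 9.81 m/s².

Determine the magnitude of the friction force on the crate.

f ≈ 82.4 N (up the incline)

The horizontal push has a component P sin θ into the surface, so N = m g cos θ + P sin θ = 1004 + 262.8 = 1267 N.
Parallel to the incline: P cos θ − m g sin θ = 474 − 556.4 = -82.41 N; the friction needed to balance this is 82.41 N acting up the slope.
The limit of static friction is μ_s N = 684 N.
Since 82.41 N is within the 684 N limit, the crate stays put and friction is exactly 82.4 N.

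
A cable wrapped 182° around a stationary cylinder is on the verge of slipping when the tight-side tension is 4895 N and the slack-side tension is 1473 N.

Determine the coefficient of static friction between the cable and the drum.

μ ≈ 0.378

T₂/T₁ = e^{μβ} → μ = ln(T₂/T₁)/β.
β = 182° = 3.176 rad.
μ = ln(4895/1473)/3.176 = ln(3.323)/3.176 = 0.378.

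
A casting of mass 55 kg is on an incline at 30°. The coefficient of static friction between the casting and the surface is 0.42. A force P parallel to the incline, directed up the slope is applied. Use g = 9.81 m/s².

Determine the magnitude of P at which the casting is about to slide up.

P ≈ 466 N

At impending motion up the slope, friction acts down-slope at its limit: f = μ_s N.
P is parallel to the surface, so N = m g cos θ = 467 N.
Along the incline: P = m g sin θ + μ_s N = 270 + 0.42×467 = 466 N.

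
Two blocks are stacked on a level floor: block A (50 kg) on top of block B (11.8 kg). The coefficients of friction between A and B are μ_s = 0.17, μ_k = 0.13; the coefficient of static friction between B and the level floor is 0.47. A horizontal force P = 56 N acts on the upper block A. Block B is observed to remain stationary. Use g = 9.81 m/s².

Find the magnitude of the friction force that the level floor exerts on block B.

f ≈ 56 N

Normal force at the A–B interface: N₁ = m_A g = 490.5 N.
So the A–B interface can sustain at most μ_s N₁ = 83.39 N of static friction.
P = 56 N is within that limit, so A and B move together (both at rest); the A–B friction is simply f₁ = P = 56 N.
B experiences an equal 56 N forward from A (third law). B is in equilibrium, so the floor supplies f₂ = 56 N of static friction (limit μ_s(m_A+m_B)g = 284.9 N, not exceeded).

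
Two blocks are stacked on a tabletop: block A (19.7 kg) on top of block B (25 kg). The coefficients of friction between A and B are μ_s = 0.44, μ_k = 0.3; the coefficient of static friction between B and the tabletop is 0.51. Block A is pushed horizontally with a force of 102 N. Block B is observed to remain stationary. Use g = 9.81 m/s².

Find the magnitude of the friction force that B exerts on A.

Between the blocks, N₁ = m_A g = 193.3 N.
So the A–B interface can sustain at most μ_s N₁ = 85.03 N of static friction.
P = 102 N exceeds that limit, so A slips over B and the interface friction becomes kinetic: f₁ = μ_k N₁ = 0.3×193.3 = 58 N.
By Newton's third law B feels 58 N forward from A. With B stationary, the floor's static friction on B balances it: f₂ = 58 N (well within μ_s(m_A+m_B)g = 223.6 N).

f ≈ 58 N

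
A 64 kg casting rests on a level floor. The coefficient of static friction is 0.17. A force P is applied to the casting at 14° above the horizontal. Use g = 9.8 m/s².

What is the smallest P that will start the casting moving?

N = m g − P sin α (the pull lifts the casting).
At impending slip, P cos α = μ_s N = μ_s (m g − P sin α).
Solving: P (cos α + μ_s sin α) = μ_s m g → P = 0.17×627/(cos 14° + 0.17 sin 14°) = 107/1.011 = 105 N.

P ≈ 105 N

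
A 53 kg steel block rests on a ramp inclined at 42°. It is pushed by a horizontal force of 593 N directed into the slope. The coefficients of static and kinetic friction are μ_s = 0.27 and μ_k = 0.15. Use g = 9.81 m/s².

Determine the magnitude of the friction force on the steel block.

f ≈ 92.8 N (down the incline)

Normal direction: N = m g cos θ + P sin θ = 783.2 N.
Along the incline, the net driving force (taking up-slope positive) is P cos θ − m g sin θ = 440.7 − 347.9 = 92.78 N, so equilibrium requires friction f = -92.78 N (down-slope).
The limit of static friction is μ_s N = 211.5 N.
|f_req| = 92.78 ≤ 211.5 N → the steel block is in equilibrium; friction equals the required value.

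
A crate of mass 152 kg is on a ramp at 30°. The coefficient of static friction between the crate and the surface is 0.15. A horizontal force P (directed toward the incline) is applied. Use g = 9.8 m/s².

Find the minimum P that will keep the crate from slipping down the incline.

The crate tends to slide down (tan θ > μ_s), so at the point of impending slip friction acts up-slope at its limit: f = μ_s N.
Perpendicular to the incline: N = m g cos θ + P sin θ.
Along the incline: P cos θ + μ_s N = m g sin θ, i.e. P cos θ + μ_s (m g cos θ + P sin θ) = m g sin θ.
Solving, P (cos θ + μ_s sin θ) = m g (sin θ − μ_s cos θ), so P = 1490×0.3701/0.941 = 586 N.

P_min ≈ 586 N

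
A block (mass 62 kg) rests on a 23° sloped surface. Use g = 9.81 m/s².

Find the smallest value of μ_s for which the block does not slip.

μ_s,min ≈ 0.424

At the slip threshold m g sin θ = μ_s m g cos θ, so μ_s,min = tan θ.
μ_s,min = tan 23° = 0.424.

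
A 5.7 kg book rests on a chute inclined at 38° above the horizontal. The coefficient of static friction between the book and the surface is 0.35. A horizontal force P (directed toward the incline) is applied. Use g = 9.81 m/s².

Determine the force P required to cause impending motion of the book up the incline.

P ≈ 87.1 N

At impending motion up the slope, friction acts down-slope at its limit: f = μ_s N.
Perpendicular to the incline: N = m g cos θ + P sin θ.
Along the incline: P cos θ = m g sin θ + μ_s N = m g sin θ + μ_s (m g cos θ + P sin θ).
Solving, P (cos θ − μ_s sin θ) = m g (sin θ + μ_s cos θ), so P = 5.7×9.81×(sin 38° + 0.35 cos 38°)/(cos 38° − 0.35 sin 38°) = 55.9×0.8915/0.5725 = 87.1 N.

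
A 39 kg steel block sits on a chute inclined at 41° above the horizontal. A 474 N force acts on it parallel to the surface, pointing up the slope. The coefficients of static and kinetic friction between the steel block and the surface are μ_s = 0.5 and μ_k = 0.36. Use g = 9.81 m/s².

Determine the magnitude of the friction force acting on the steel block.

f ≈ 104 N (down the incline)

The normal reaction is N = m g cos θ = 288.7 N.
The friction needed for equilibrium is m g sin θ − P = 251 − 474 = -223 N, measured positive up-slope.
The static-friction ceiling is μ_s N = 0.5 × 288.7 = 144.4 N.
|-223| exceeds 144.4 N, so the steel block slips up-slope; friction is kinetic, f = μ_k N = 0.36×288.7 = 104 N.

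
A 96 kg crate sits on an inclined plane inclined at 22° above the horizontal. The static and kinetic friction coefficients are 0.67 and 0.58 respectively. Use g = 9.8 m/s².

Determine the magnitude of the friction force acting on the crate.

Perpendicular to the surface, N = m g cos θ = 96·9.8·cos 22° = 872.3 N.
Along the slope the weight component is m g sin θ = 352.4 N; friction must supply exactly this, acting up-slope.
The static-friction ceiling is μ_s N = 0.67 × 872.3 = 584.4 N.
Since |352.4| ≤ 584.4 N, the crate remains in static equilibrium and friction takes exactly the required value.

f ≈ 352 N (up the incline)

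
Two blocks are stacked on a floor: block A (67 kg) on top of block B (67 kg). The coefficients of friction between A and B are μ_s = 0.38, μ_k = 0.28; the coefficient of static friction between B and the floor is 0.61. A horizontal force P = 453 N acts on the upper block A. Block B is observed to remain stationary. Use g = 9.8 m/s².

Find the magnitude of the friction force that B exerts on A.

The normal force B exerts on A is simply A's weight, N₁ = 656.6 N.
Maximum static friction on A from B: μ_s N₁ = 0.38×656.6 = 249.5 N.
P = 453 N exceeds that limit, so A slips over B and the interface friction becomes kinetic: f₁ = μ_k N₁ = 0.28×656.6 = 184 N.
B experiences an equal 184 N forward from A (third law). B is in equilibrium, so the floor supplies f₂ = 184 N of static friction (limit μ_s(m_A+m_B)g = 801.1 N, not exceeded).

f ≈ 184 N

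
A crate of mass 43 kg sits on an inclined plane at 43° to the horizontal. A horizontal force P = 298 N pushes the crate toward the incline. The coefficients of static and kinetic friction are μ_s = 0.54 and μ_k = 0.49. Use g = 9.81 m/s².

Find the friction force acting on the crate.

Normal direction: N = m g cos θ + P sin θ = 511.7 N.
Parallel to the incline: P cos θ − m g sin θ = 217.9 − 287.7 = -69.74 N; the friction needed to balance this is 69.74 N acting up the slope.
Maximum static friction: μ_s N = 0.54 × 511.7 = 276.3 N.
|f_req| = 69.74 ≤ 276.3 N → the crate is in equilibrium; friction equals the required value.

f ≈ 69.7 N (up the incline)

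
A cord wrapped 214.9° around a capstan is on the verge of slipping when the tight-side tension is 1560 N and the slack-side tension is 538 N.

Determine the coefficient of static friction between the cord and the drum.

T₂/T₁ = e^{μβ} → μ = ln(T₂/T₁)/β.
β = 214.9° = 3.751 rad.
μ = ln(1560/538)/3.751 = ln(2.9)/3.751 = 0.284.

μ ≈ 0.284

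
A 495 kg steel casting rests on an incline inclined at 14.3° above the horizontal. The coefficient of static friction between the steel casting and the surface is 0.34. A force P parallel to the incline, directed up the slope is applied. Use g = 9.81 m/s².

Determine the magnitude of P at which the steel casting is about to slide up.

At impending motion up the slope, friction acts down-slope at its limit: f = μ_s N.
P is parallel to the surface, so N = m g cos θ = 4710 N.
Along the incline: P = m g sin θ + μ_s N = 1200 + 0.34×4710 = 2800 N.

P ≈ 2800 N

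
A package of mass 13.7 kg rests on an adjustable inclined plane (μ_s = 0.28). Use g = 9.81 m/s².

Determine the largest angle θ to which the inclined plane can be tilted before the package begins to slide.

θ_max ≈ 15.6°

At the slip threshold, m g sin θ = μ_s · m g cos θ, so tan θ = μ_s.
θ_max = arctan(0.28) = 15.6°.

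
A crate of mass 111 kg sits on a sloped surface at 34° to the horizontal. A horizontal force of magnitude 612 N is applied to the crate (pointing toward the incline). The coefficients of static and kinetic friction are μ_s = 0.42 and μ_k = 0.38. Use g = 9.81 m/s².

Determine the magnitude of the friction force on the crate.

f ≈ 102 N (up the incline)

The horizontal push has a component P sin θ into the surface, so N = m g cos θ + P sin θ = 902.7 + 342.2 = 1245 N.
Parallel to the incline: P cos θ − m g sin θ = 507.4 − 608.9 = -101.5 N; the friction needed to balance this is 101.5 N acting up the slope.
The limit of static friction is μ_s N = 522.9 N.
Since 101.5 N is within the 522.9 N limit, the crate stays put and friction is exactly 102 N.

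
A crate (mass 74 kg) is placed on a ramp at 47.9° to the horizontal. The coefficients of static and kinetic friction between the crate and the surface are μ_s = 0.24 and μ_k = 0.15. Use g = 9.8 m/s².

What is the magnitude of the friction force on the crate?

The normal reaction is N = m g cos θ = 486.2 N.
For equilibrium along the incline, friction must balance the weight component: f = m g sin θ = 538.1 N up the slope.
The static-friction ceiling is μ_s N = 0.24 × 486.2 = 116.7 N.
|538.1| exceeds 116.7 N, so the crate slips down-slope; friction is kinetic, f = μ_k N = 0.15×486.2 = 72.9 N.

f ≈ 72.9 N (up the incline)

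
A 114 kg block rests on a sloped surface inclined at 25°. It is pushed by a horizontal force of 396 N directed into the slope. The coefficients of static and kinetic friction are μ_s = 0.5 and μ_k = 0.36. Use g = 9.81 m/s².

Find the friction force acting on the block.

Resolve perpendicular to the incline: N = m g cos θ + P sin θ = 114×9.81×cos 25° + 396×sin 25° = 1181 N.
Parallel to the incline: P cos θ − m g sin θ = 358.9 − 472.6 = -113.7 N; the friction needed to balance this is 113.7 N acting up the slope.
The limit of static friction is μ_s N = 590.5 N.
Since 113.7 N is within the 590.5 N limit, the block stays put and friction is exactly 114 N.

f ≈ 114 N (up the incline)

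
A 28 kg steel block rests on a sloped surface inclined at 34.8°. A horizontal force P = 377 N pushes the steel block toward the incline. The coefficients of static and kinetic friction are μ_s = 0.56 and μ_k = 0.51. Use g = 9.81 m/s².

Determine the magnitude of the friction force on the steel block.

f ≈ 153 N (down the incline)

Normal direction: N = m g cos θ + P sin θ = 440.7 N.
Along the incline, the net driving force (taking up-slope positive) is P cos θ − m g sin θ = 309.6 − 156.8 = 152.8 N, so equilibrium requires friction f = -152.8 N (down-slope).
The limit of static friction is μ_s N = 246.8 N.
Since 152.8 N is within the 246.8 N limit, the steel block stays put and friction is exactly 153 N.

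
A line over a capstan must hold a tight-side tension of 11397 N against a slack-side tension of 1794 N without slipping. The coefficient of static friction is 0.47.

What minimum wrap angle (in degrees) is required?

β_min ≈ 225°

T₂/T₁ = e^{μβ} → β = ln(T₂/T₁)/μ.
β = ln(11397/1794)/0.47 = 1.849/0.47 = 3.934 rad.
In degrees: β = 3.934 × 180/π = 225°.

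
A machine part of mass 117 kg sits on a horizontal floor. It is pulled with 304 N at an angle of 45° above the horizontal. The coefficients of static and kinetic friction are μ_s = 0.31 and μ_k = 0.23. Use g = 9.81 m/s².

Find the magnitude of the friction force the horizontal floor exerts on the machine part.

Vertical equilibrium gives N = m g − P sin α = 932.8 N.
Horizontally, friction must balance P cos α = 215 N.
The static-friction limit is μ_s N = 289.2 N.
Since 215 N does not exceed the limit, the machine part stays at rest and f = 215 N.

f ≈ 215 N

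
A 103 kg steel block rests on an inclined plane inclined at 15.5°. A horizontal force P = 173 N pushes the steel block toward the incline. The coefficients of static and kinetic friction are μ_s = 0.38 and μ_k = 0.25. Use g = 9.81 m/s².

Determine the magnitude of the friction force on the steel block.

f ≈ 103 N (up the incline)

Normal direction: N = m g cos θ + P sin θ = 1020 N.
Parallel to the incline: P cos θ − m g sin θ = 166.7 − 270 = -103.3 N; the friction needed to balance this is 103.3 N acting up the slope.
Maximum static friction: μ_s N = 0.38 × 1020 = 387.6 N.
Since 103.3 N is within the 387.6 N limit, the steel block stays put and friction is exactly 103 N.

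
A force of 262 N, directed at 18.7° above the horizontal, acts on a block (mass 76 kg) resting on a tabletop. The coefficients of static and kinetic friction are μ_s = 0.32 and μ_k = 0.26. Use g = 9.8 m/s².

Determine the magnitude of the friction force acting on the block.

The vertical component of P reduces the normal force: N = m g − P sin α = 744.8 − 84 = 660.8 N.
Horizontally, friction must balance P cos α = 248.2 N.
The static-friction limit is μ_s N = 211.5 N.
248.2 > 211.5 N → the block slides; f = μ_k N = 0.26×660.8 = 172 N.

f ≈ 172 N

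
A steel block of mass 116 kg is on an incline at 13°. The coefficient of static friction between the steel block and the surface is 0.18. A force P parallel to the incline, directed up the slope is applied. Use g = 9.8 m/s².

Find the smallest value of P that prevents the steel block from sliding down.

P_min ≈ 56.3 N

The steel block tends to slide down (tan θ > μ_s), so at the point of impending slip friction acts up-slope at its limit: f = μ_s N.
P is parallel to the surface, so N = m g cos θ = 1110 N.
Along the incline: P + μ_s N = m g sin θ, so P = 256 − 0.18×1110 = 56.3 N.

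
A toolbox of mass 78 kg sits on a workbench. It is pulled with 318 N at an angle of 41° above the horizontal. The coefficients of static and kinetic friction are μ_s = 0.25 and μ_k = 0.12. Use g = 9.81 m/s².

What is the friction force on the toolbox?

f ≈ 66.8 N

N = m g − P sin α = 765.2 − 318×sin 41° = 556.6 N.
The horizontal driving force is P cos α = 240 N, so equilibrium needs friction f = 240 N.
The static-friction limit is μ_s N = 139.1 N.
240 > 139.1 N → the toolbox slides; f = μ_k N = 0.12×556.6 = 66.8 N.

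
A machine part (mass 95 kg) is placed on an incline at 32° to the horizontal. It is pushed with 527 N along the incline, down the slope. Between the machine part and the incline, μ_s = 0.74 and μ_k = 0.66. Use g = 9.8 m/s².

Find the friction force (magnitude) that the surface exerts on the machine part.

Perpendicular to the surface, N = m g cos θ = 95·9.8·cos 32° = 789.5 N.
Parallel to the incline, ΣF = 0 gives f = m g sin θ + P = 493.4 + 527 = 1020 N (up-slope positive).
The static-friction ceiling is μ_s N = 0.74 × 789.5 = 584.3 N.
Since |1020| > 584.3 N, static friction cannot hold it; the machine part slides down the incline and kinetic friction applies: f = μ_k N = 0.66 × 789.5 = 521 N.

f ≈ 521 N (up the incline)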